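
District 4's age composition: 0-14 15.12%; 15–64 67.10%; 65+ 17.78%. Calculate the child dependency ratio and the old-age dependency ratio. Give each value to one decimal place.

Youth dependency ratio = 15.12 / 67.10 × 100 = 22.5
Old-age dependency ratio = 17.78 / 67.10 × 100 = 26.5

Youth dependency ratio: 22.5
Old-age dependency ratio: 26.5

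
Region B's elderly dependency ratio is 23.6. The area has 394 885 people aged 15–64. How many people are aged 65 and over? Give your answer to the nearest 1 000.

Old-age dependency ratio = elderly / working-age × 100
23.6 = E / 394 885 × 100
⇒ 93 000

Aged 65 and over: 93 000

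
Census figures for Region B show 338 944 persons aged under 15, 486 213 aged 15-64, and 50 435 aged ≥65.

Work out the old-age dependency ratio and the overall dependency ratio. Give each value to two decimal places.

Old-age dependency ratio: 10.37
Total dependency ratio: 80.08

Old-age dependency ratio = 50 435 / 486 213 × 100 = 10.37
Total dependency ratio = (338 944 + 50 435) / 486 213 × 100 = 389 379 / 486 213 × 100 = 80.08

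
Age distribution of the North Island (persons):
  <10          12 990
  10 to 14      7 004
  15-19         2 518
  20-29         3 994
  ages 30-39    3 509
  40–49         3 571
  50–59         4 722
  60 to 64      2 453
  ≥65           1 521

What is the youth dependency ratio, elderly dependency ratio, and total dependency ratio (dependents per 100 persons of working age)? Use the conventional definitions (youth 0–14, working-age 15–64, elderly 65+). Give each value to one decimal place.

Youth dependency ratio: 96.3
Old-age dependency ratio: 7.3
Total dependency ratio: 103.6

0–14: 12 990 + 7 004 = 19 994
15–64: 2 518 + 3 994 + 3 509 + 3 571 + 4 722 + 2 453 = 20 767
65+: 1 521
Youth dependency ratio = 19 994 / 20 767 × 100 = 96.3
Old-age dependency ratio = 1 521 / 20 767 × 100 = 7.3
Total dependency ratio = (19 994 + 1 521) / 20 767 × 100 = 21 515 / 20 767 × 100 = 103.6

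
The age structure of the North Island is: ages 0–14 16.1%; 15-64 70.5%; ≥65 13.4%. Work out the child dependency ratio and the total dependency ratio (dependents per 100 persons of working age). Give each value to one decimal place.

Youth dependency ratio = 16.1 / 70.5 × 100 = 22.8
Total dependency ratio = (16.1 + 13.4) / 70.5 × 100 = 29.5 / 70.5 × 100 = 41.8

Youth dependency ratio: 22.8
Total dependency ratio: 41.8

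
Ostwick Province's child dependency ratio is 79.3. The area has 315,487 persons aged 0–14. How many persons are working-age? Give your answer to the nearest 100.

Working-age: 397,800

Youth dependency ratio = youth / working-age × 100
79.3 = 315,487 / W × 100
⇒ 397,800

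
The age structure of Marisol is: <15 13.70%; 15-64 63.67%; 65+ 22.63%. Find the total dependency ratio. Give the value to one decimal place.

Total dependency ratio: 57.1

Total dependency ratio = (13.70 + 22.63) / 63.67 × 100 = 36.33 / 63.67 × 100 = 57.1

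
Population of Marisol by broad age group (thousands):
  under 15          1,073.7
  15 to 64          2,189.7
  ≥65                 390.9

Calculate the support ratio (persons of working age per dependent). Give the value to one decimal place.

Support ratio = 2,189.7 / (1,073.7 + 390.9) = 2,189.7 / 1,464.6 = 1.5

Support ratio: 1.5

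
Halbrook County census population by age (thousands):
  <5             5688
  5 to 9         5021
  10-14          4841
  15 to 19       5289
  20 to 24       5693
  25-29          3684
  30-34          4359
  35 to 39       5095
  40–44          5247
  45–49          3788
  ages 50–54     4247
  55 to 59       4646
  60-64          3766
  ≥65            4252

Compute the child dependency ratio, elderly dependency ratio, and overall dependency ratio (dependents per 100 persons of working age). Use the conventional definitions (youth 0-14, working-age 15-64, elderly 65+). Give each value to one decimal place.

0–14: 5688 + 5021 + 4841 = 15550
15–64: 5289 + 5693 + 3684 + 4359 + 5095 + 5247 + 3788 + 4247 + 4646 + 3766 = 45814
65+: 4252
Youth dependency ratio = 15550 / 45814 × 100 = 33.9
Old-age dependency ratio = 4252 / 45814 × 100 = 9.3
Total dependency ratio = (15550 + 4252) / 45814 × 100 = 19802 / 45814 × 100 = 43.2

Youth dependency ratio: 33.9
Old-age dependency ratio: 9.3
Total dependency ratio: 43.2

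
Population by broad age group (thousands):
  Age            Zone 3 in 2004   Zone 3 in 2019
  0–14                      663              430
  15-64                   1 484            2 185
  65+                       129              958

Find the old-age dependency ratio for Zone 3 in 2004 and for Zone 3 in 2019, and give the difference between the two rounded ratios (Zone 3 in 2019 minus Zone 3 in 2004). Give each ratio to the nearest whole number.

Zone 3 in 2004: 9
Zone 3 in 2019: 44
Difference: +35

Zone 3 in 2004: 129 / 1 484 × 100 = 9
Zone 3 in 2019: 958 / 2 185 × 100 = 44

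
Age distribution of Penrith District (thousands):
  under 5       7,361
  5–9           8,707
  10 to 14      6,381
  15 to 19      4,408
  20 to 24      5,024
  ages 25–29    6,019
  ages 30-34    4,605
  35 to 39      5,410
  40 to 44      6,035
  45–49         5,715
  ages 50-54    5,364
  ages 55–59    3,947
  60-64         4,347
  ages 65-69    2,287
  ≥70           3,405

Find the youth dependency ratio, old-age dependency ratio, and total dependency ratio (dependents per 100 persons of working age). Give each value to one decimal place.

Youth dependency ratio: 44.1
Old-age dependency ratio: 11.2
Total dependency ratio: 55.3

0–14: 7,361 + 8,707 + 6,381 = 22,449
15–64: 4,408 + 5,024 + 6,019 + 4,605 + 5,410 + 6,035 + 5,715 + 5,364 + 3,947 + 4,347 = 50,874
65+: 2,287 + 3,405 = 5,692
Youth dependency ratio = 22,449 / 50,874 × 100 = 44.1
Old-age dependency ratio = 5,692 / 50,874 × 100 = 11.2
Total dependency ratio = (22,449 + 5,692) / 50,874 × 100 = 28,141 / 50,874 × 100 = 55.3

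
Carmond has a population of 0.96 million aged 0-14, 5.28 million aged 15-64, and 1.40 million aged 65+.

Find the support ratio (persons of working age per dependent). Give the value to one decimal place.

Support ratio = 5.28 / (0.96 + 1.40) = 5.28 / 2.36 = 2.2

Support ratio: 2.2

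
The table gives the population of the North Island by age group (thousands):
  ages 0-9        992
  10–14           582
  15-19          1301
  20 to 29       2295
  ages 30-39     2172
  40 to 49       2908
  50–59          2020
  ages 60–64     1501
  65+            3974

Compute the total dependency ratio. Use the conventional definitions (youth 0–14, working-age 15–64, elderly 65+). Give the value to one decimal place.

0–14: 992 + 582 = 1574
15–64: 1301 + 2295 + 2172 + 2908 + 2020 + 1501 = 12197
65+: 3974
Total dependency ratio = (1574 + 3974) / 12197 × 100 = 5548 / 12197 × 100 = 45.5

Total dependency ratio: 45.5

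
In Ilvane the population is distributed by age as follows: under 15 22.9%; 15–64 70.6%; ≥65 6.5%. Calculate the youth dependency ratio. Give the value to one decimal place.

Youth dependency ratio = 22.9 / 70.6 × 100 = 32.4

Youth dependency ratio: 32.4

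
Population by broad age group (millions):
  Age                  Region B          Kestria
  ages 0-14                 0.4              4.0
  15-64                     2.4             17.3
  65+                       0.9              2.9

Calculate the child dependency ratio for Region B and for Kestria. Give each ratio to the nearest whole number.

Region B: 0.4 / 2.4 × 100 = 17
Kestria: 4.0 / 17.3 × 100 = 23

Region B: 17
Kestria: 23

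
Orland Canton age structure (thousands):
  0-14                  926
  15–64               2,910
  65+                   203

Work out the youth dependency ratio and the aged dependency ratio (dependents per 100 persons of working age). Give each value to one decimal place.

Youth dependency ratio: 31.8
Old-age dependency ratio: 7.0

Youth dependency ratio = 926 / 2,910 × 100 = 31.8
Old-age dependency ratio = 203 / 2,910 × 100 = 7.0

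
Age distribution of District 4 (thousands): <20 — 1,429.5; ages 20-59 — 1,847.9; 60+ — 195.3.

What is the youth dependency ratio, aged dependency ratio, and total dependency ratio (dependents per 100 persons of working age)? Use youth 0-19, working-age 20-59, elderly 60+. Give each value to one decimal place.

Youth dependency ratio: 77.4
Old-age dependency ratio: 10.6
Total dependency ratio: 87.9

Youth dependency ratio = 1,429.5 / 1,847.9 × 100 = 77.4
Old-age dependency ratio = 195.3 / 1,847.9 × 100 = 10.6
Total dependency ratio = (1,429.5 + 195.3) / 1,847.9 × 100 = 1,624.8 / 1,847.9 × 100 = 87.9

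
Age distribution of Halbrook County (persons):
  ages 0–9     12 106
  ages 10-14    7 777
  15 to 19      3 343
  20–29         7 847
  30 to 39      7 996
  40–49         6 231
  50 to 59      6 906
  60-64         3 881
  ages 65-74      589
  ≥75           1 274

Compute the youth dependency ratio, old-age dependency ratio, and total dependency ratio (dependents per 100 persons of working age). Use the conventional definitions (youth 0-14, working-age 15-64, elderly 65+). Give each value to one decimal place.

0–14: 12 106 + 7 777 = 19 883
15–64: 3 343 + 7 847 + 7 996 + 6 231 + 6 906 + 3 881 = 36 204
65+: 589 + 1 274 = 1 863
Youth dependency ratio = 19 883 / 36 204 × 100 = 54.9
Old-age dependency ratio = 1 863 / 36 204 × 100 = 5.1
Total dependency ratio = (19 883 + 1 863) / 36 204 × 100 = 21 746 / 36 204 × 100 = 60.1

Youth dependency ratio: 54.9
Old-age dependency ratio: 5.1
Total dependency ratio: 60.1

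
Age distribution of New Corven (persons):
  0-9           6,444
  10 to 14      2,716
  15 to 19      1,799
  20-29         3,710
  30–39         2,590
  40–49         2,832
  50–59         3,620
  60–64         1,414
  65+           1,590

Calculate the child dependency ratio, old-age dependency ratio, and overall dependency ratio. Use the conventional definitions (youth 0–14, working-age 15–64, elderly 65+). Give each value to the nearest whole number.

0–14: 6,444 + 2,716 = 9,160
15–64: 1,799 + 3,710 + 2,590 + 2,832 + 3,620 + 1,414 = 15,965
65+: 1,590
Youth dependency ratio = 9,160 / 15,965 × 100 = 57
Old-age dependency ratio = 1,590 / 15,965 × 100 = 10
Total dependency ratio = (9,160 + 1,590) / 15,965 × 100 = 10,750 / 15,965 × 100 = 67

Youth dependency ratio: 57
Old-age dependency ratio: 10
Total dependency ratio: 67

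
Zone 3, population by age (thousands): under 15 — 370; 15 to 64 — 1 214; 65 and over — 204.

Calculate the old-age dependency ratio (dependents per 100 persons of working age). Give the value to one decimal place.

Old-age dependency ratio: 16.8

Old-age dependency ratio = 204 / 1 214 × 100 = 16.8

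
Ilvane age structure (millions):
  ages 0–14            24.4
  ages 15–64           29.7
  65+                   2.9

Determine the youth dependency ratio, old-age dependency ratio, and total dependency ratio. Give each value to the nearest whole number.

Youth dependency ratio = 24.4 / 29.7 × 100 = 82
Old-age dependency ratio = 2.9 / 29.7 × 100 = 10
Total dependency ratio = (24.4 + 2.9) / 29.7 × 100 = 27.3 / 29.7 × 100 = 92

Youth dependency ratio: 82
Old-age dependency ratio: 10
Total dependency ratio: 92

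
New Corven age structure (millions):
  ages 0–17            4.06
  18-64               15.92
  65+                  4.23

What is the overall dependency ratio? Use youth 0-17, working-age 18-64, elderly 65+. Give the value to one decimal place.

Total dependency ratio = (4.06 + 4.23) / 15.92 × 100 = 8.29 / 15.92 × 100 = 52.1

Total dependency ratio: 52.1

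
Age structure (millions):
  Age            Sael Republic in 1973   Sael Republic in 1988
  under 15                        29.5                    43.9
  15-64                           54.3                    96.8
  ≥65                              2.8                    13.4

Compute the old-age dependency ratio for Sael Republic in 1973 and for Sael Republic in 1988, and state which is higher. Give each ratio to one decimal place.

Sael Republic in 1973: 2.8 / 54.3 × 100 = 5.2
Sael Republic in 1988: 13.4 / 96.8 × 100 = 13.8

Sael Republic in 1973: 5.2
Sael Republic in 1988: 13.8
Higher: Sael Republic in 1988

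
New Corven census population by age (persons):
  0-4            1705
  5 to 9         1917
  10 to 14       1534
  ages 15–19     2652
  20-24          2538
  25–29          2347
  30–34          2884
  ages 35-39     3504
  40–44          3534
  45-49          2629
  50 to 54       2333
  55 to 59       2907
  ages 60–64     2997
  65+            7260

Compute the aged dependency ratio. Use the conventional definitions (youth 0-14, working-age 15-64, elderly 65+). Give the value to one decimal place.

0–14: 1705 + 1917 + 1534 = 5156
15–64: 2652 + 2538 + 2347 + 2884 + 3504 + 3534 + 2629 + 2333 + 2907 + 2997 = 28325
65+: 7260
Old-age dependency ratio = 7260 / 28325 × 100 = 25.6

Old-age dependency ratio: 25.6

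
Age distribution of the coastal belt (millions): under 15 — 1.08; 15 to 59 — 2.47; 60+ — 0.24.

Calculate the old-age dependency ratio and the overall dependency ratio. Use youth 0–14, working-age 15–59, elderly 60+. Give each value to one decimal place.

Old-age dependency ratio = 0.24 / 2.47 × 100 = 9.7
Total dependency ratio = (1.08 + 0.24) / 2.47 × 100 = 1.32 / 2.47 × 100 = 53.4

Old-age dependency ratio: 9.7
Total dependency ratio: 53.4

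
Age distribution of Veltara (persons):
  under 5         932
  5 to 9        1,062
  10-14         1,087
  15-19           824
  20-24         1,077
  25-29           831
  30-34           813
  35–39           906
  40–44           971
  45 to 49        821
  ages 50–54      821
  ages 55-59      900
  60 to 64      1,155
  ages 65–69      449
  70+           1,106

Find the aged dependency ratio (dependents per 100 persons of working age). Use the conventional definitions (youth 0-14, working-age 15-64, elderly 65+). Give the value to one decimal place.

Old-age dependency ratio: 17.1

0–14: 932 + 1,062 + 1,087 = 3,081
15–64: 824 + 1,077 + 831 + 813 + 906 + 971 + 821 + 821 + 900 + 1,155 = 9,119
65+: 449 + 1,106 = 1,555
Old-age dependency ratio = 1,555 / 9,119 × 100 = 17.1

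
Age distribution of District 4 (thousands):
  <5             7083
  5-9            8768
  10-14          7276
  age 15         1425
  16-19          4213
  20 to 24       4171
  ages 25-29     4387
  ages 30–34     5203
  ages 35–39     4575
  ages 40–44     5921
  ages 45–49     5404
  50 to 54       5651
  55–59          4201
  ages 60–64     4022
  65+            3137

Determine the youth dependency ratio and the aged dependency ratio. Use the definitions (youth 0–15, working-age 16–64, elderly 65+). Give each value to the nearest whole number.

Youth dependency ratio: 51
Old-age dependency ratio: 7

0–15: 7083 + 8768 + 7276 + 1425 = 24552
16–64: 4213 + 4171 + 4387 + 5203 + 4575 + 5921 + 5404 + 5651 + 4201 + 4022 = 47748
65+: 3137
Youth dependency ratio = 24552 / 47748 × 100 = 51
Old-age dependency ratio = 3137 / 47748 × 100 = 7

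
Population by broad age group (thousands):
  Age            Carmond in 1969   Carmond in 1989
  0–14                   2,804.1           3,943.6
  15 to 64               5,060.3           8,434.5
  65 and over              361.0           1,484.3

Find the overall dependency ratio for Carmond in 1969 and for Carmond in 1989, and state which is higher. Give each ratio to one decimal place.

Carmond in 1969: 62.5
Carmond in 1989: 64.4
Higher: Carmond in 1989

Carmond in 1969: (2,804.1 + 361.0) / 5,060.3 × 100 = 3,165.1 / 5,060.3 × 100 = 62.5
Carmond in 1989: (3,943.6 + 1,484.3) / 8,434.5 × 100 = 5,427.9 / 8,434.5 × 100 = 64.4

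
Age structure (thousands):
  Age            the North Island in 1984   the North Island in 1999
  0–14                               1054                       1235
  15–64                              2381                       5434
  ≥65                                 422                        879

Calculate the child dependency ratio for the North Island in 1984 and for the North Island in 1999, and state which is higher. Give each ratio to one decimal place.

the North Island in 1984: 44.3
the North Island in 1999: 22.7
Higher: the North Island in 1984

the North Island in 1984: 1054 / 2381 × 100 = 44.3
the North Island in 1999: 1235 / 5434 × 100 = 22.7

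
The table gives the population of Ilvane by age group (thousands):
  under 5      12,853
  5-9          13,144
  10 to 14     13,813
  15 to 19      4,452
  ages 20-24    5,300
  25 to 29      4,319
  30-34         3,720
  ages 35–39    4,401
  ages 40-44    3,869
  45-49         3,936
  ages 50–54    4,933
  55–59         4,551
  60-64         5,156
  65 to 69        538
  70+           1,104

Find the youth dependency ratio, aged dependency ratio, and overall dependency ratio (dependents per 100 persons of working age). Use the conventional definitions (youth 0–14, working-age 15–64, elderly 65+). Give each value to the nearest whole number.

Youth dependency ratio: 89
Old-age dependency ratio: 4
Total dependency ratio: 93

0–14: 12,853 + 13,144 + 13,813 = 39,810
15–64: 4,452 + 5,300 + 4,319 + 3,720 + 4,401 + 3,869 + 3,936 + 4,933 + 4,551 + 5,156 = 44,637
65+: 538 + 1,104 = 1,642
Youth dependency ratio = 39,810 / 44,637 × 100 = 89
Old-age dependency ratio = 1,642 / 44,637 × 100 = 4
Total dependency ratio = (39,810 + 1,642) / 44,637 × 100 = 41,452 / 44,637 × 100 = 93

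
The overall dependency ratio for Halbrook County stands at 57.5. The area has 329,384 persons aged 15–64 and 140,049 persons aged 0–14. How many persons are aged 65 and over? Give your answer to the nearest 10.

Total dependency ratio = (youth + elderly) / working-age × 100
57.5 = (140,049 + E) / 329,384 × 100
⇒ 49,350

Aged 65 and over: 49,350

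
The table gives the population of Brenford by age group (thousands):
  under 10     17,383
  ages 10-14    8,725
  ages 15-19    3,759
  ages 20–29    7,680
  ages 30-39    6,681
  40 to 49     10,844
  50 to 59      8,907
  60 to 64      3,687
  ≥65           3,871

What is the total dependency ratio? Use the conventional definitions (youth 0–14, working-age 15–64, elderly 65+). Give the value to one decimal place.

Total dependency ratio: 72.1

0–14: 17,383 + 8,725 = 26,108
15–64: 3,759 + 7,680 + 6,681 + 10,844 + 8,907 + 3,687 = 41,558
65+: 3,871
Total dependency ratio = (26,108 + 3,871) / 41,558 × 100 = 29,979 / 41,558 × 100 = 72.1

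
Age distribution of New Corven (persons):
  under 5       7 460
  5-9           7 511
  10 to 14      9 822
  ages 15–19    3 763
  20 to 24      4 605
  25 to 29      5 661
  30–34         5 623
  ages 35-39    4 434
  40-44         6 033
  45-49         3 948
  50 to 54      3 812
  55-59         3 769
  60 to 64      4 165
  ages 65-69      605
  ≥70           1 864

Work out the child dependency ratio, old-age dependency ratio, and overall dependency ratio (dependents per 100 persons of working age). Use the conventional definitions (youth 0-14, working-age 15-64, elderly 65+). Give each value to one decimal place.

0–14: 7 460 + 7 511 + 9 822 = 24 793
15–64: 3 763 + 4 605 + 5 661 + 5 623 + 4 434 + 6 033 + 3 948 + 3 812 + 3 769 + 4 165 = 45 813
65+: 605 + 1 864 = 2 469
Youth dependency ratio = 24 793 / 45 813 × 100 = 54.1
Old-age dependency ratio = 2 469 / 45 813 × 100 = 5.4
Total dependency ratio = (24 793 + 2 469) / 45 813 × 100 = 27 262 / 45 813 × 100 = 59.5

Youth dependency ratio: 54.1
Old-age dependency ratio: 5.4
Total dependency ratio: 59.5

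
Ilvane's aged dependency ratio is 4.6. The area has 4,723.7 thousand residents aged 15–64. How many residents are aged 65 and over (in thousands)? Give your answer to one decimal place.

Old-age dependency ratio = elderly / working-age × 100
4.6 = E / 4,723.7 × 100
⇒ 217.3

Aged 65 and over: 217.3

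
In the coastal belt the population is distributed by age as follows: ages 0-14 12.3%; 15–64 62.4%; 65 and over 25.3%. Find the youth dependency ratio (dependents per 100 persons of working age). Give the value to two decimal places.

Youth dependency ratio: 19.71

Youth dependency ratio = 12.3 / 62.4 × 100 = 19.71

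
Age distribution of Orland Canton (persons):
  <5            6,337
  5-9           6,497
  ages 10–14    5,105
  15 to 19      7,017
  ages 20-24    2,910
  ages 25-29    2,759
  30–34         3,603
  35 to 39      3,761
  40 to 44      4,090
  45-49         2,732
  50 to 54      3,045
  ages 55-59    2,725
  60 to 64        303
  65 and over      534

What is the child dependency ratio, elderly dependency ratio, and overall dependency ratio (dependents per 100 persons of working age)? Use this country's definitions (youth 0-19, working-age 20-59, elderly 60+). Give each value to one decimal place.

Youth dependency ratio: 97.4
Old-age dependency ratio: 3.3
Total dependency ratio: 100.7

0–19: 6,337 + 6,497 + 5,105 + 7,017 = 24,956
20–59: 2,910 + 2,759 + 3,603 + 3,761 + 4,090 + 2,732 + 3,045 + 2,725 = 25,625
60+: 303 + 534 = 837
Youth dependency ratio = 24,956 / 25,625 × 100 = 97.4
Old-age dependency ratio = 837 / 25,625 × 100 = 3.3
Total dependency ratio = (24,956 + 837) / 25,625 × 100 = 25,793 / 25,625 × 100 = 100.7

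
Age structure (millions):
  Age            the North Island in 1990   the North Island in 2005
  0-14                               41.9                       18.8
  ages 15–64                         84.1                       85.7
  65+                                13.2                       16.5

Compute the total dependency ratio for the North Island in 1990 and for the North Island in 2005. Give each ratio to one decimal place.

the North Island in 1990: (41.9 + 13.2) / 84.1 × 100 = 55.1 / 84.1 × 100 = 65.5
the North Island in 2005: (18.8 + 16.5) / 85.7 × 100 = 35.3 / 85.7 × 100 = 41.2

the North Island in 1990: 65.5
the North Island in 2005: 41.2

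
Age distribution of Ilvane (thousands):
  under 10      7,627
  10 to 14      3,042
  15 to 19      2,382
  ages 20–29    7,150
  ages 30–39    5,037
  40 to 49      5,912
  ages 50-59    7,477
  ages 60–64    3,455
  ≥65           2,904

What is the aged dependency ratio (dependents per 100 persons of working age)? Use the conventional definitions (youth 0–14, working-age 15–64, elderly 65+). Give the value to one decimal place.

0–14: 7,627 + 3,042 = 10,669
15–64: 2,382 + 7,150 + 5,037 + 5,912 + 7,477 + 3,455 = 31,413
65+: 2,904
Old-age dependency ratio = 2,904 / 31,413 × 100 = 9.2

Old-age dependency ratio: 9.2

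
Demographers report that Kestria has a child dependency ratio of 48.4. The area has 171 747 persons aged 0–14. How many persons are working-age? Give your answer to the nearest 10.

Youth dependency ratio = youth / working-age × 100
48.4 = 171 747 / W × 100
⇒ 354 850

Working-age: 354 850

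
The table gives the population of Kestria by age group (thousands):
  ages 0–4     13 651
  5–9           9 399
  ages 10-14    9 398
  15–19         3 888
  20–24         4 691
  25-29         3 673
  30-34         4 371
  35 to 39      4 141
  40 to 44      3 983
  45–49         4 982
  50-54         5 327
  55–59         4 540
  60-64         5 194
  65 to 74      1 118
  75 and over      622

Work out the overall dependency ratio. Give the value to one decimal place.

Total dependency ratio: 76.3

0–14: 13 651 + 9 399 + 9 398 = 32 448
15–64: 3 888 + 4 691 + 3 673 + 4 371 + 4 141 + 3 983 + 4 982 + 5 327 + 4 540 + 5 194 = 44 790
65+: 1 118 + 622 = 1 740
Total dependency ratio = (32 448 + 1 740) / 44 790 × 100 = 34 188 / 44 790 × 100 = 76.3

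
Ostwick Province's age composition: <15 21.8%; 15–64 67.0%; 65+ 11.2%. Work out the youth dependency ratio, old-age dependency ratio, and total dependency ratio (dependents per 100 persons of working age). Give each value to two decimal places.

Youth dependency ratio: 32.54
Old-age dependency ratio: 16.72
Total dependency ratio: 49.25

Youth dependency ratio = 21.8 / 67.0 × 100 = 32.54
Old-age dependency ratio = 11.2 / 67.0 × 100 = 16.72
Total dependency ratio = (21.8 + 11.2) / 67.0 × 100 = 33.0 / 67.0 × 100 = 49.25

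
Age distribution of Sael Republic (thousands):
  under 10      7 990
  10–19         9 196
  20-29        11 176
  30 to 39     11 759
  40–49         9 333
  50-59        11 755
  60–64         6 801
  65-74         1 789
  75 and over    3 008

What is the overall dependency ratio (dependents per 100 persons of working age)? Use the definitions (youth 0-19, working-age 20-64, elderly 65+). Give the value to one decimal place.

0–19: 7 990 + 9 196 = 17 186
20–64: 11 176 + 11 759 + 9 333 + 11 755 + 6 801 = 50 824
65+: 1 789 + 3 008 = 4 797
Total dependency ratio = (17 186 + 4 797) / 50 824 × 100 = 21 983 / 50 824 × 100 = 43.3

Total dependency ratio: 43.3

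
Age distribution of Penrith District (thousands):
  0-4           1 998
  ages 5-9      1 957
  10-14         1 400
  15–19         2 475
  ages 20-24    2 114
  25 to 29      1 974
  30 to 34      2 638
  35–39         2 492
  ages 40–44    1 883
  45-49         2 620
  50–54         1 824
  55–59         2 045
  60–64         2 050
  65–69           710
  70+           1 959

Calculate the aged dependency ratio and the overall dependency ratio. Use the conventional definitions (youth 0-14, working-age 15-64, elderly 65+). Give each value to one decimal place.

Old-age dependency ratio: 12.1
Total dependency ratio: 36.3

0–14: 1 998 + 1 957 + 1 400 = 5 355
15–64: 2 475 + 2 114 + 1 974 + 2 638 + 2 492 + 1 883 + 2 620 + 1 824 + 2 045 + 2 050 = 22 115
65+: 710 + 1 959 = 2 669
Old-age dependency ratio = 2 669 / 22 115 × 100 = 12.1
Total dependency ratio = (5 355 + 2 669) / 22 115 × 100 = 8 024 / 22 115 × 100 = 36.3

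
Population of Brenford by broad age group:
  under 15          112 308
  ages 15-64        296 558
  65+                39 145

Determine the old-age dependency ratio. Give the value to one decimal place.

Old-age dependency ratio: 13.2

Old-age dependency ratio = 39 145 / 296 558 × 100 = 13.2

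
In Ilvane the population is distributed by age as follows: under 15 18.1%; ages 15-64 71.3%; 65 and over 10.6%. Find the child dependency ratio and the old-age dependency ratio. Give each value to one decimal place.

Youth dependency ratio = 18.1 / 71.3 × 100 = 25.4
Old-age dependency ratio = 10.6 / 71.3 × 100 = 14.9

Youth dependency ratio: 25.4
Old-age dependency ratio: 14.9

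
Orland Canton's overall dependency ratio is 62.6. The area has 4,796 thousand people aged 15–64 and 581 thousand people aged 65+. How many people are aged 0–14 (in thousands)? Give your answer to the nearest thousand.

Total dependency ratio = (youth + elderly) / working-age × 100
62.6 = (Y + 581) / 4,796 × 100
⇒ 2,421

Aged 0–14: 2,421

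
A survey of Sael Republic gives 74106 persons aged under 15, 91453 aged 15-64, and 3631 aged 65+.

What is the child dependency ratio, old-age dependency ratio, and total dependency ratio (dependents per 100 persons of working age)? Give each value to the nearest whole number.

Youth dependency ratio: 81
Old-age dependency ratio: 4
Total dependency ratio: 85

Youth dependency ratio = 74106 / 91453 × 100 = 81
Old-age dependency ratio = 3631 / 91453 × 100 = 4
Total dependency ratio = (74106 + 3631) / 91453 × 100 = 77737 / 91453 × 100 = 85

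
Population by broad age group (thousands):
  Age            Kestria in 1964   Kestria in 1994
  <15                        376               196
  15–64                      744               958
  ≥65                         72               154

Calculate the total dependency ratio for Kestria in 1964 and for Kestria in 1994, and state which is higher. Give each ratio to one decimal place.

Kestria in 1964: (376 + 72) / 744 × 100 = 448 / 744 × 100 = 60.2
Kestria in 1994: (196 + 154) / 958 × 100 = 350 / 958 × 100 = 36.5

Kestria in 1964: 60.2
Kestria in 1994: 36.5
Higher: Kestria in 1964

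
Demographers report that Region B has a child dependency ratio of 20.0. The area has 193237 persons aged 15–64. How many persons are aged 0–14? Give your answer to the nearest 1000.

Aged 0–14: 39000

Youth dependency ratio = youth / working-age × 100
20.0 = Y / 193237 × 100
⇒ 39000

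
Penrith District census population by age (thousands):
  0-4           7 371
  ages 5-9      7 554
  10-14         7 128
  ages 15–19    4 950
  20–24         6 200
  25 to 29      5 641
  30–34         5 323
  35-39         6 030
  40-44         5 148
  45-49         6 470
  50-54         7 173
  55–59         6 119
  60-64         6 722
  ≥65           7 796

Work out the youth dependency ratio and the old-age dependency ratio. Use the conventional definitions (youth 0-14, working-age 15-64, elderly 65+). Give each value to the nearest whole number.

0–14: 7 371 + 7 554 + 7 128 = 22 053
15–64: 4 950 + 6 200 + 5 641 + 5 323 + 6 030 + 5 148 + 6 470 + 7 173 + 6 119 + 6 722 = 59 776
65+: 7 796
Youth dependency ratio = 22 053 / 59 776 × 100 = 37
Old-age dependency ratio = 7 796 / 59 776 × 100 = 13

Youth dependency ratio: 37
Old-age dependency ratio: 13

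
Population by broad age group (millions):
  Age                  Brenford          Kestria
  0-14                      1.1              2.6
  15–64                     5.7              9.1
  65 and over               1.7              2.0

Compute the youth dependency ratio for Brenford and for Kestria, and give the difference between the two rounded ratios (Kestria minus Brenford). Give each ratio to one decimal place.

Brenford: 19.3
Kestria: 28.6
Difference: +9.3

Brenford: 1.1 / 5.7 × 100 = 19.3
Kestria: 2.6 / 9.1 × 100 = 28.6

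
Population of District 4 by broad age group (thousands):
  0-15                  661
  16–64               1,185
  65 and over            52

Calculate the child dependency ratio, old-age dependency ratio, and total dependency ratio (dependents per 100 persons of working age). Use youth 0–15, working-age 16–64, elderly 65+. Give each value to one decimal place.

Youth dependency ratio = 661 / 1,185 × 100 = 55.8
Old-age dependency ratio = 52 / 1,185 × 100 = 4.4
Total dependency ratio = (661 + 52) / 1,185 × 100 = 713 / 1,185 × 100 = 60.2

Youth dependency ratio: 55.8
Old-age dependency ratio: 4.4
Total dependency ratio: 60.2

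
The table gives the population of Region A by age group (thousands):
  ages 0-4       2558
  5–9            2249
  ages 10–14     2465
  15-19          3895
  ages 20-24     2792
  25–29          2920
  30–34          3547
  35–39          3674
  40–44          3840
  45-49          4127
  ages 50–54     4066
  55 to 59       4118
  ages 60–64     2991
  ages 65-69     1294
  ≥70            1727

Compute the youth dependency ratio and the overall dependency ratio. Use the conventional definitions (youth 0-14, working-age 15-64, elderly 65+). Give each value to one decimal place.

0–14: 2558 + 2249 + 2465 = 7272
15–64: 3895 + 2792 + 2920 + 3547 + 3674 + 3840 + 4127 + 4066 + 4118 + 2991 = 35970
65+: 1294 + 1727 = 3021
Youth dependency ratio = 7272 / 35970 × 100 = 20.2
Total dependency ratio = (7272 + 3021) / 35970 × 100 = 10293 / 35970 × 100 = 28.6

Youth dependency ratio: 20.2
Total dependency ratio: 28.6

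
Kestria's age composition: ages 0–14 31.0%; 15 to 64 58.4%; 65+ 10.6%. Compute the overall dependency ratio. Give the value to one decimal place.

Total dependency ratio = (31.0 + 10.6) / 58.4 × 100 = 41.6 / 58.4 × 100 = 71.2

Total dependency ratio: 71.2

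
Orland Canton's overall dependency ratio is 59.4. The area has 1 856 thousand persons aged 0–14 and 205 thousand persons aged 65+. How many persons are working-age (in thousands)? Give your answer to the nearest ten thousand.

Total dependency ratio = (youth + elderly) / working-age × 100
59.4 = (1 856 + 205) / W × 100
⇒ 3 470

Working-age: 3 470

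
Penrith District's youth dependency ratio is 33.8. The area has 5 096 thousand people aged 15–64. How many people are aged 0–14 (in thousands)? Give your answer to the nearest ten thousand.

Aged 0–14: 1 720

Youth dependency ratio = youth / working-age × 100
33.8 = Y / 5 096 × 100
⇒ 1 720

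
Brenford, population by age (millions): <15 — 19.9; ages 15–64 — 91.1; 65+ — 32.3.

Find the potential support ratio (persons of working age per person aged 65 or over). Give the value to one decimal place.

Potential support ratio: 2.8

Potential support ratio = 91.1 / 32.3 = 2.8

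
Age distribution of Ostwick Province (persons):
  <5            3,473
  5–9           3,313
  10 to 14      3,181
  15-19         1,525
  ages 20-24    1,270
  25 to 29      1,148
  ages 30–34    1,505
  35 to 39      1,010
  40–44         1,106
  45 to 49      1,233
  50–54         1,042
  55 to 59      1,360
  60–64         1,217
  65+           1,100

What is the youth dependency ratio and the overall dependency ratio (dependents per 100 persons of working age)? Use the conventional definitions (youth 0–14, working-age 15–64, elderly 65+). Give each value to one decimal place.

0–14: 3,473 + 3,313 + 3,181 = 9,967
15–64: 1,525 + 1,270 + 1,148 + 1,505 + 1,010 + 1,106 + 1,233 + 1,042 + 1,360 + 1,217 = 12,416
65+: 1,100
Youth dependency ratio = 9,967 / 12,416 × 100 = 80.3
Total dependency ratio = (9,967 + 1,100) / 12,416 × 100 = 11,067 / 12,416 × 100 = 89.1

Youth dependency ratio: 80.3
Total dependency ratio: 89.1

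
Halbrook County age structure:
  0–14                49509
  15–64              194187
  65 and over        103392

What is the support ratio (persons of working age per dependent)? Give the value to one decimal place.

Support ratio = 194187 / (49509 + 103392) = 194187 / 152901 = 1.3

Support ratio: 1.3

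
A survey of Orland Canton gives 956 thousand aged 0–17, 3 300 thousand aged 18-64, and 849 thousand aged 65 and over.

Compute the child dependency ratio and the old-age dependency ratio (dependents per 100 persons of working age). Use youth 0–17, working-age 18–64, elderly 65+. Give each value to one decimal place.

Youth dependency ratio = 956 / 3 300 × 100 = 29.0
Old-age dependency ratio = 849 / 3 300 × 100 = 25.7

Youth dependency ratio: 29.0
Old-age dependency ratio: 25.7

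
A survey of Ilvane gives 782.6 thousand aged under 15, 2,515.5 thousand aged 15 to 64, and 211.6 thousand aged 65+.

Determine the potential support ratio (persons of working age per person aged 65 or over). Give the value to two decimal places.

Potential support ratio: 11.89

Potential support ratio = 2,515.5 / 211.6 = 11.89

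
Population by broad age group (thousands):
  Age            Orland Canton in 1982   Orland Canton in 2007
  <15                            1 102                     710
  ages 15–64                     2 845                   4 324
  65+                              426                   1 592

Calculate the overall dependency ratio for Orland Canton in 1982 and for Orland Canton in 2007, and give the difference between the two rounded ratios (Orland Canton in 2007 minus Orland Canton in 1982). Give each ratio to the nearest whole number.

Orland Canton in 1982: (1 102 + 426) / 2 845 × 100 = 1 528 / 2 845 × 100 = 54
Orland Canton in 2007: (710 + 1 592) / 4 324 × 100 = 2 302 / 4 324 × 100 = 53

Orland Canton in 1982: 54
Orland Canton in 2007: 53
Difference: -1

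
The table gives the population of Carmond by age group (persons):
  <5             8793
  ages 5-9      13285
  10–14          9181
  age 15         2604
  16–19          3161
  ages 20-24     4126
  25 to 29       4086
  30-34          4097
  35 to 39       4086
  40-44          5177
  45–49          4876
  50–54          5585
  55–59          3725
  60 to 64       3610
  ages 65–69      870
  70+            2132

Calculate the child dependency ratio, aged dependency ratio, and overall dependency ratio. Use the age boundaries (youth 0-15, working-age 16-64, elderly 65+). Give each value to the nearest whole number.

Youth dependency ratio: 80
Old-age dependency ratio: 7
Total dependency ratio: 87

0–15: 8793 + 13285 + 9181 + 2604 = 33863
16–64: 3161 + 4126 + 4086 + 4097 + 4086 + 5177 + 4876 + 5585 + 3725 + 3610 = 42529
65+: 870 + 2132 = 3002
Youth dependency ratio = 33863 / 42529 × 100 = 80
Old-age dependency ratio = 3002 / 42529 × 100 = 7
Total dependency ratio = (33863 + 3002) / 42529 × 100 = 36865 / 42529 × 100 = 87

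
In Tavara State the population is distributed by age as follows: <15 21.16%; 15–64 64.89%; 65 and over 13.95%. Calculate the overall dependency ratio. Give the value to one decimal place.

Total dependency ratio = (21.16 + 13.95) / 64.89 × 100 = 35.11 / 64.89 × 100 = 54.1

Total dependency ratio: 54.1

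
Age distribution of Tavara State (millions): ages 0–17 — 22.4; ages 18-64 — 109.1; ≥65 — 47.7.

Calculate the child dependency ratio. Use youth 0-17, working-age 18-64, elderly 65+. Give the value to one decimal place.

Youth dependency ratio = 22.4 / 109.1 × 100 = 20.5

Youth dependency ratio: 20.5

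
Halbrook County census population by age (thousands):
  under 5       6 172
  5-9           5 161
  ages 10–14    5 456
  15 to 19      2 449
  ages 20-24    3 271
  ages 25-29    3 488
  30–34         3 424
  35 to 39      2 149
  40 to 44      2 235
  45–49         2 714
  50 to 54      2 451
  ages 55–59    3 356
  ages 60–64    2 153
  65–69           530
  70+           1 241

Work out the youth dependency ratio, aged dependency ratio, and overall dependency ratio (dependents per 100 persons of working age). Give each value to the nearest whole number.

0–14: 6 172 + 5 161 + 5 456 = 16 789
15–64: 2 449 + 3 271 + 3 488 + 3 424 + 2 149 + 2 235 + 2 714 + 2 451 + 3 356 + 2 153 = 27 690
65+: 530 + 1 241 = 1 771
Youth dependency ratio = 16 789 / 27 690 × 100 = 61
Old-age dependency ratio = 1 771 / 27 690 × 100 = 6
Total dependency ratio = (16 789 + 1 771) / 27 690 × 100 = 18 560 / 27 690 × 100 = 67

Youth dependency ratio: 61
Old-age dependency ratio: 6
Total dependency ratio: 67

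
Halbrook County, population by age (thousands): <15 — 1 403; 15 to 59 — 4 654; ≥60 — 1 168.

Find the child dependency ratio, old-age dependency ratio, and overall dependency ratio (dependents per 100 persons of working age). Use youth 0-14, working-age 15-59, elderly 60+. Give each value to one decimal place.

Youth dependency ratio: 30.1
Old-age dependency ratio: 25.1
Total dependency ratio: 55.2

Youth dependency ratio = 1 403 / 4 654 × 100 = 30.1
Old-age dependency ratio = 1 168 / 4 654 × 100 = 25.1
Total dependency ratio = (1 403 + 1 168) / 4 654 × 100 = 2 571 / 4 654 × 100 = 55.2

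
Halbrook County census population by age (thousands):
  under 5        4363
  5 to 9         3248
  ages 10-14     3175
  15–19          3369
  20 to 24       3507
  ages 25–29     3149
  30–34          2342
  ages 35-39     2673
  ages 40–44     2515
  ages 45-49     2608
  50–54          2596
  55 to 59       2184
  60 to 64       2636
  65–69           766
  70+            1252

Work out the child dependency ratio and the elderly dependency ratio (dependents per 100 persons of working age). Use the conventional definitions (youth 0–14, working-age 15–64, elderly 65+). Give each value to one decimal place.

0–14: 4363 + 3248 + 3175 = 10786
15–64: 3369 + 3507 + 3149 + 2342 + 2673 + 2515 + 2608 + 2596 + 2184 + 2636 = 27579
65+: 766 + 1252 = 2018
Youth dependency ratio = 10786 / 27579 × 100 = 39.1
Old-age dependency ratio = 2018 / 27579 × 100 = 7.3

Youth dependency ratio: 39.1
Old-age dependency ratio: 7.3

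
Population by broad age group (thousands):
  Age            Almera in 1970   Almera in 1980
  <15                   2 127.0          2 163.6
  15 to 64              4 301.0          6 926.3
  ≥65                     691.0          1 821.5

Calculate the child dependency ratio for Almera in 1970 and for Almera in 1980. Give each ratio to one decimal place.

Almera in 1970: 2 127.0 / 4 301.0 × 100 = 49.5
Almera in 1980: 2 163.6 / 6 926.3 × 100 = 31.2

Almera in 1970: 49.5
Almera in 1980: 31.2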